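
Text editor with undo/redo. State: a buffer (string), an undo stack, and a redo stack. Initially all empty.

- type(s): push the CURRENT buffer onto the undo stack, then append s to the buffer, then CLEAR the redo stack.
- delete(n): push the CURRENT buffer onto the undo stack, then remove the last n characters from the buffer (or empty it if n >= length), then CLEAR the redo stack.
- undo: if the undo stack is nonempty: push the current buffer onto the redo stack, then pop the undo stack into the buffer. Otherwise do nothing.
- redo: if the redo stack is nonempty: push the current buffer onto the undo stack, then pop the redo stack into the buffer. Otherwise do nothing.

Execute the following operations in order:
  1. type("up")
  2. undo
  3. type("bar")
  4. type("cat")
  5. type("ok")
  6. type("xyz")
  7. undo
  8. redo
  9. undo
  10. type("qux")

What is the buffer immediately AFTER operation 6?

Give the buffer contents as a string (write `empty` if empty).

After op 1 (type): buf='up' undo_depth=1 redo_depth=0
After op 2 (undo): buf='(empty)' undo_depth=0 redo_depth=1
After op 3 (type): buf='bar' undo_depth=1 redo_depth=0
After op 4 (type): buf='barcat' undo_depth=2 redo_depth=0
After op 5 (type): buf='barcatok' undo_depth=3 redo_depth=0
After op 6 (type): buf='barcatokxyz' undo_depth=4 redo_depth=0

Answer: barcatokxyz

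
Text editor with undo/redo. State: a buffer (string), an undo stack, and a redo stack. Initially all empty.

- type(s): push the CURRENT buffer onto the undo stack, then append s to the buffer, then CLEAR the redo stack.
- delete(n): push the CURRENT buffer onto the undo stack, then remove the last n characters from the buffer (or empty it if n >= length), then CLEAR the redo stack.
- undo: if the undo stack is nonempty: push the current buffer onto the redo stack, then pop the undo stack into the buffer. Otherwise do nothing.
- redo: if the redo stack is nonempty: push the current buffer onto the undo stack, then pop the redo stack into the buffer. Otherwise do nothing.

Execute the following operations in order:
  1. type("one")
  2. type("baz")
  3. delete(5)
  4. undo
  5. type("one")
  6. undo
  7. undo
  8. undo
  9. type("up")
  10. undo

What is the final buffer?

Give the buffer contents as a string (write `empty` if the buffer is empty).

Answer: empty

Derivation:
After op 1 (type): buf='one' undo_depth=1 redo_depth=0
After op 2 (type): buf='onebaz' undo_depth=2 redo_depth=0
After op 3 (delete): buf='o' undo_depth=3 redo_depth=0
After op 4 (undo): buf='onebaz' undo_depth=2 redo_depth=1
After op 5 (type): buf='onebazone' undo_depth=3 redo_depth=0
After op 6 (undo): buf='onebaz' undo_depth=2 redo_depth=1
After op 7 (undo): buf='one' undo_depth=1 redo_depth=2
After op 8 (undo): buf='(empty)' undo_depth=0 redo_depth=3
After op 9 (type): buf='up' undo_depth=1 redo_depth=0
After op 10 (undo): buf='(empty)' undo_depth=0 redo_depth=1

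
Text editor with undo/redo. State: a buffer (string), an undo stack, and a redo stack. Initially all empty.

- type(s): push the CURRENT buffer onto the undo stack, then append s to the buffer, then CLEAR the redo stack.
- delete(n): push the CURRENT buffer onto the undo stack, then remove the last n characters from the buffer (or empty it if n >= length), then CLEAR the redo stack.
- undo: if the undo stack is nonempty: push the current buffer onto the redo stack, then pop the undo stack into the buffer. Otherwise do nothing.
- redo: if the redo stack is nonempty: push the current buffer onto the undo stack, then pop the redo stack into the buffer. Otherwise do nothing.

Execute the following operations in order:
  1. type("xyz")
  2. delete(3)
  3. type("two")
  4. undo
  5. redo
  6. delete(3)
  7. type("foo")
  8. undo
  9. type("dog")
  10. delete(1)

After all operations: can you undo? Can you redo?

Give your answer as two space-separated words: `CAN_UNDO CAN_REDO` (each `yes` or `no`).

After op 1 (type): buf='xyz' undo_depth=1 redo_depth=0
After op 2 (delete): buf='(empty)' undo_depth=2 redo_depth=0
After op 3 (type): buf='two' undo_depth=3 redo_depth=0
After op 4 (undo): buf='(empty)' undo_depth=2 redo_depth=1
After op 5 (redo): buf='two' undo_depth=3 redo_depth=0
After op 6 (delete): buf='(empty)' undo_depth=4 redo_depth=0
After op 7 (type): buf='foo' undo_depth=5 redo_depth=0
After op 8 (undo): buf='(empty)' undo_depth=4 redo_depth=1
After op 9 (type): buf='dog' undo_depth=5 redo_depth=0
After op 10 (delete): buf='do' undo_depth=6 redo_depth=0

Answer: yes no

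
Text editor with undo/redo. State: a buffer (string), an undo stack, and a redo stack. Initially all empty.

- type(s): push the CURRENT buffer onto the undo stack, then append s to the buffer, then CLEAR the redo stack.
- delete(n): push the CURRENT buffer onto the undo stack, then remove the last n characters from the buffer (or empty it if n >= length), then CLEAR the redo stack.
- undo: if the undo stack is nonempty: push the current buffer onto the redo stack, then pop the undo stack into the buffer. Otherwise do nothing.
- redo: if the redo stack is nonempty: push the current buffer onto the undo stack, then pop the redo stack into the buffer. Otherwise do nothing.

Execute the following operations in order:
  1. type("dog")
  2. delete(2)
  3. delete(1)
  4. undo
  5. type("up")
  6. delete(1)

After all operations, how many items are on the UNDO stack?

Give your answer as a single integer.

After op 1 (type): buf='dog' undo_depth=1 redo_depth=0
After op 2 (delete): buf='d' undo_depth=2 redo_depth=0
After op 3 (delete): buf='(empty)' undo_depth=3 redo_depth=0
After op 4 (undo): buf='d' undo_depth=2 redo_depth=1
After op 5 (type): buf='dup' undo_depth=3 redo_depth=0
After op 6 (delete): buf='du' undo_depth=4 redo_depth=0

Answer: 4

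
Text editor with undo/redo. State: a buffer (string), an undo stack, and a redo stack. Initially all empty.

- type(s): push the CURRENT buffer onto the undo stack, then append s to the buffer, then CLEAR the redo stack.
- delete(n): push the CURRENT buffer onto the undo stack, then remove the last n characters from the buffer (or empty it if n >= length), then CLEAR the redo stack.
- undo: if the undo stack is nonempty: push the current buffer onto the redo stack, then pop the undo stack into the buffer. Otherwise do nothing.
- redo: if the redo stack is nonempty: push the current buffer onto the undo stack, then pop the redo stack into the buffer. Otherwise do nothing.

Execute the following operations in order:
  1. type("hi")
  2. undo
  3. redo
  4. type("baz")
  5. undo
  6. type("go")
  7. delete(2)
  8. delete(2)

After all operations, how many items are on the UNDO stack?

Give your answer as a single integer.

After op 1 (type): buf='hi' undo_depth=1 redo_depth=0
After op 2 (undo): buf='(empty)' undo_depth=0 redo_depth=1
After op 3 (redo): buf='hi' undo_depth=1 redo_depth=0
After op 4 (type): buf='hibaz' undo_depth=2 redo_depth=0
After op 5 (undo): buf='hi' undo_depth=1 redo_depth=1
After op 6 (type): buf='higo' undo_depth=2 redo_depth=0
After op 7 (delete): buf='hi' undo_depth=3 redo_depth=0
After op 8 (delete): buf='(empty)' undo_depth=4 redo_depth=0

Answer: 4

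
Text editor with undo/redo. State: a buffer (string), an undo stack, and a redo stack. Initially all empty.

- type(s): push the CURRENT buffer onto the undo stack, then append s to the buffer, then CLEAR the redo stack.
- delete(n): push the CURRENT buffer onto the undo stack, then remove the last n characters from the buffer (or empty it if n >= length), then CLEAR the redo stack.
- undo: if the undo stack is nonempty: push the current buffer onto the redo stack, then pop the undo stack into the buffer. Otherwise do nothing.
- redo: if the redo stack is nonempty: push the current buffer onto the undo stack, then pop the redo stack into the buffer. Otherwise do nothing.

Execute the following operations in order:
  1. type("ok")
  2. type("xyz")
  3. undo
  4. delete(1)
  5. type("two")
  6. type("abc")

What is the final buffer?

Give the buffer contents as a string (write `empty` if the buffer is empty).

Answer: otwoabc

Derivation:
After op 1 (type): buf='ok' undo_depth=1 redo_depth=0
After op 2 (type): buf='okxyz' undo_depth=2 redo_depth=0
After op 3 (undo): buf='ok' undo_depth=1 redo_depth=1
After op 4 (delete): buf='o' undo_depth=2 redo_depth=0
After op 5 (type): buf='otwo' undo_depth=3 redo_depth=0
After op 6 (type): buf='otwoabc' undo_depth=4 redo_depth=0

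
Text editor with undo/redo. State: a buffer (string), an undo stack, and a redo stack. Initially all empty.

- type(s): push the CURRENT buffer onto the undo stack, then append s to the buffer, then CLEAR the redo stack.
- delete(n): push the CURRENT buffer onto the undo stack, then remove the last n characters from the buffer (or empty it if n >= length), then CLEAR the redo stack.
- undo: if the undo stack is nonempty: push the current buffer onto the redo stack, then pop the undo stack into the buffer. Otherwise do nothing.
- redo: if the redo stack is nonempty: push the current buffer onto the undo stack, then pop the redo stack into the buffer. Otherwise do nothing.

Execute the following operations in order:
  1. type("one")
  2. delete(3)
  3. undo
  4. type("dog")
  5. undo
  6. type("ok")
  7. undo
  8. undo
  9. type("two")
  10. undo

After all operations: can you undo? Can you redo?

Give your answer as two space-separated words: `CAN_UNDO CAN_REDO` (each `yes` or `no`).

Answer: no yes

Derivation:
After op 1 (type): buf='one' undo_depth=1 redo_depth=0
After op 2 (delete): buf='(empty)' undo_depth=2 redo_depth=0
After op 3 (undo): buf='one' undo_depth=1 redo_depth=1
After op 4 (type): buf='onedog' undo_depth=2 redo_depth=0
After op 5 (undo): buf='one' undo_depth=1 redo_depth=1
After op 6 (type): buf='oneok' undo_depth=2 redo_depth=0
After op 7 (undo): buf='one' undo_depth=1 redo_depth=1
After op 8 (undo): buf='(empty)' undo_depth=0 redo_depth=2
After op 9 (type): buf='two' undo_depth=1 redo_depth=0
After op 10 (undo): buf='(empty)' undo_depth=0 redo_depth=1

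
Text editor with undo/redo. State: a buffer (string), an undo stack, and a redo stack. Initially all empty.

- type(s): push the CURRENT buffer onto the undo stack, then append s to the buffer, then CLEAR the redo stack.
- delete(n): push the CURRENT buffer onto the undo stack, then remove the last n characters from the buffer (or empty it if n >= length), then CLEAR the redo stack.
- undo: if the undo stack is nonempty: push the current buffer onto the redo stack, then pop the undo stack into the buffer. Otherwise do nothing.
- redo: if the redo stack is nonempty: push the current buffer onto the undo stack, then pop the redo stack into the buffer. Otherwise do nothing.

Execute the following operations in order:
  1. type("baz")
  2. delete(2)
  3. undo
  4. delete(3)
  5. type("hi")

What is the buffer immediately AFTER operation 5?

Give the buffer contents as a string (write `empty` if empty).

Answer: hi

Derivation:
After op 1 (type): buf='baz' undo_depth=1 redo_depth=0
After op 2 (delete): buf='b' undo_depth=2 redo_depth=0
After op 3 (undo): buf='baz' undo_depth=1 redo_depth=1
After op 4 (delete): buf='(empty)' undo_depth=2 redo_depth=0
After op 5 (type): buf='hi' undo_depth=3 redo_depth=0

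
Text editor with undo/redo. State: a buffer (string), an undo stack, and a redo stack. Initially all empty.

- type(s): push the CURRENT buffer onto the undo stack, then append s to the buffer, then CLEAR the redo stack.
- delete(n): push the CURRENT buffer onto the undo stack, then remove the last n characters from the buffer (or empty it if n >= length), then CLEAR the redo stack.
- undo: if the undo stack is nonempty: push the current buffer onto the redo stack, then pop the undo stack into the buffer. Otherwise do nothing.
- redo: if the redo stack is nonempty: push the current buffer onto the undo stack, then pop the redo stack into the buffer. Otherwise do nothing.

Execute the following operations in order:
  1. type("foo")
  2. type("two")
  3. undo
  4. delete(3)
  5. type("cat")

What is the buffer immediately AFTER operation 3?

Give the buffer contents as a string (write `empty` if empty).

Answer: foo

Derivation:
After op 1 (type): buf='foo' undo_depth=1 redo_depth=0
After op 2 (type): buf='footwo' undo_depth=2 redo_depth=0
After op 3 (undo): buf='foo' undo_depth=1 redo_depth=1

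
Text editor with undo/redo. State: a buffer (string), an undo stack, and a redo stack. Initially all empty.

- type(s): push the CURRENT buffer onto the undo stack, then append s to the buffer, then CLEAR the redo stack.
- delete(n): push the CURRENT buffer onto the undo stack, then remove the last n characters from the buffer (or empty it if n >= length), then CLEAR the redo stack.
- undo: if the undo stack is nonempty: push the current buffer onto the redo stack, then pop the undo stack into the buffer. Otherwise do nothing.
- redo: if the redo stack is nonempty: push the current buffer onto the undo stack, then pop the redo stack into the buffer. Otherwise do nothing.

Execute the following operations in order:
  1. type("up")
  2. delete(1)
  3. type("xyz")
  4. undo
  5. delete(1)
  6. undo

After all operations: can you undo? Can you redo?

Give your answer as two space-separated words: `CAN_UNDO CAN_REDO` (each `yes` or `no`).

Answer: yes yes

Derivation:
After op 1 (type): buf='up' undo_depth=1 redo_depth=0
After op 2 (delete): buf='u' undo_depth=2 redo_depth=0
After op 3 (type): buf='uxyz' undo_depth=3 redo_depth=0
After op 4 (undo): buf='u' undo_depth=2 redo_depth=1
After op 5 (delete): buf='(empty)' undo_depth=3 redo_depth=0
After op 6 (undo): buf='u' undo_depth=2 redo_depth=1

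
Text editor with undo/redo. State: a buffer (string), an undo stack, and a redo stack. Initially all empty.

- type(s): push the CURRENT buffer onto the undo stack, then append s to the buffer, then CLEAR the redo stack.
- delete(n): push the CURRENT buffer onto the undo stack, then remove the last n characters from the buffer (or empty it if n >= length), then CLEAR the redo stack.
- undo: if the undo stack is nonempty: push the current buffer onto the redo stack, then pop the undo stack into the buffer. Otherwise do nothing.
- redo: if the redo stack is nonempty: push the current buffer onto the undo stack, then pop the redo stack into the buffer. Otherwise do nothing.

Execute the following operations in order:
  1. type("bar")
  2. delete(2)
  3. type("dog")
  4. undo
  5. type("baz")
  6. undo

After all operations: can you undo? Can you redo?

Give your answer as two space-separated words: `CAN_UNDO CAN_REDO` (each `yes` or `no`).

After op 1 (type): buf='bar' undo_depth=1 redo_depth=0
After op 2 (delete): buf='b' undo_depth=2 redo_depth=0
After op 3 (type): buf='bdog' undo_depth=3 redo_depth=0
After op 4 (undo): buf='b' undo_depth=2 redo_depth=1
After op 5 (type): buf='bbaz' undo_depth=3 redo_depth=0
After op 6 (undo): buf='b' undo_depth=2 redo_depth=1

Answer: yes yes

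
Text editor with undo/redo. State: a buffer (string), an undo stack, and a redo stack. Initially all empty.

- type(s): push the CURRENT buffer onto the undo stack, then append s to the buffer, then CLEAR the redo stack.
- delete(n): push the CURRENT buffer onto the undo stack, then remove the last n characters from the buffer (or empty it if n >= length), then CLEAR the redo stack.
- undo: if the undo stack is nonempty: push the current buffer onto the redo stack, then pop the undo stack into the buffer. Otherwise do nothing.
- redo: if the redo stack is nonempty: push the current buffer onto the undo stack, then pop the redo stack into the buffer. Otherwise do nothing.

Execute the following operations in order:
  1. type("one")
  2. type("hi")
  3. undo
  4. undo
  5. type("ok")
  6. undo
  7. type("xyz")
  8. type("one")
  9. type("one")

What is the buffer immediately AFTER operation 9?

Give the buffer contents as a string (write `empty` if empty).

Answer: xyzoneone

Derivation:
After op 1 (type): buf='one' undo_depth=1 redo_depth=0
After op 2 (type): buf='onehi' undo_depth=2 redo_depth=0
After op 3 (undo): buf='one' undo_depth=1 redo_depth=1
After op 4 (undo): buf='(empty)' undo_depth=0 redo_depth=2
After op 5 (type): buf='ok' undo_depth=1 redo_depth=0
After op 6 (undo): buf='(empty)' undo_depth=0 redo_depth=1
After op 7 (type): buf='xyz' undo_depth=1 redo_depth=0
After op 8 (type): buf='xyzone' undo_depth=2 redo_depth=0
After op 9 (type): buf='xyzoneone' undo_depth=3 redo_depth=0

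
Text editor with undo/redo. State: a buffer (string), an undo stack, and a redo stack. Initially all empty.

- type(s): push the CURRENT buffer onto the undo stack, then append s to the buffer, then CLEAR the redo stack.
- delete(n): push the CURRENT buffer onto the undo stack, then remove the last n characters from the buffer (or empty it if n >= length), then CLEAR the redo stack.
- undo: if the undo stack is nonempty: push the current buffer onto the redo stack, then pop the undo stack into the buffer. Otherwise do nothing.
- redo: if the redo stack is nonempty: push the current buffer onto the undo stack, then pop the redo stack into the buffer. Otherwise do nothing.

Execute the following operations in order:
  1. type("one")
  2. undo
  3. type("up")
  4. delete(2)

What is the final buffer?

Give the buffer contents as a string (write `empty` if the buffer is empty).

After op 1 (type): buf='one' undo_depth=1 redo_depth=0
After op 2 (undo): buf='(empty)' undo_depth=0 redo_depth=1
After op 3 (type): buf='up' undo_depth=1 redo_depth=0
After op 4 (delete): buf='(empty)' undo_depth=2 redo_depth=0

Answer: empty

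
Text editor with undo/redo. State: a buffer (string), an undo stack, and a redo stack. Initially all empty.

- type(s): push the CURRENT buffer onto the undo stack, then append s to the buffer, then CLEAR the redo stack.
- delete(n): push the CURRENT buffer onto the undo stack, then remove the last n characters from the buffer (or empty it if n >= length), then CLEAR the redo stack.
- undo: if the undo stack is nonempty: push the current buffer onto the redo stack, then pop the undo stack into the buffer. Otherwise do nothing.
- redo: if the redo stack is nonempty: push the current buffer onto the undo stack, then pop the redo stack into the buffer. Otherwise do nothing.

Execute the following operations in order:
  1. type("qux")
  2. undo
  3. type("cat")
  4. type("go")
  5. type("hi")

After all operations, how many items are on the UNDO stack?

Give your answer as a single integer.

After op 1 (type): buf='qux' undo_depth=1 redo_depth=0
After op 2 (undo): buf='(empty)' undo_depth=0 redo_depth=1
After op 3 (type): buf='cat' undo_depth=1 redo_depth=0
After op 4 (type): buf='catgo' undo_depth=2 redo_depth=0
After op 5 (type): buf='catgohi' undo_depth=3 redo_depth=0

Answer: 3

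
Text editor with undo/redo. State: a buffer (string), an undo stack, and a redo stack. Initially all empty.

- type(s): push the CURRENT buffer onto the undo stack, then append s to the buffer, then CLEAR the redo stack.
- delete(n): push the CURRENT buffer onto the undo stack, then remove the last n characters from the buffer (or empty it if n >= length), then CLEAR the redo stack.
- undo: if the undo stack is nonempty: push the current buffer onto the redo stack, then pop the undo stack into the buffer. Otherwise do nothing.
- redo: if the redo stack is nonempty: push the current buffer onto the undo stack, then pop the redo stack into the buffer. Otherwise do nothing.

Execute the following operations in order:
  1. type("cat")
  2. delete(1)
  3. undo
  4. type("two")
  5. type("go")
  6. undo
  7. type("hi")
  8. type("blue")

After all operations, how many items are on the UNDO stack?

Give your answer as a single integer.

Answer: 4

Derivation:
After op 1 (type): buf='cat' undo_depth=1 redo_depth=0
After op 2 (delete): buf='ca' undo_depth=2 redo_depth=0
After op 3 (undo): buf='cat' undo_depth=1 redo_depth=1
After op 4 (type): buf='cattwo' undo_depth=2 redo_depth=0
After op 5 (type): buf='cattwogo' undo_depth=3 redo_depth=0
After op 6 (undo): buf='cattwo' undo_depth=2 redo_depth=1
After op 7 (type): buf='cattwohi' undo_depth=3 redo_depth=0
After op 8 (type): buf='cattwohiblue' undo_depth=4 redo_depth=0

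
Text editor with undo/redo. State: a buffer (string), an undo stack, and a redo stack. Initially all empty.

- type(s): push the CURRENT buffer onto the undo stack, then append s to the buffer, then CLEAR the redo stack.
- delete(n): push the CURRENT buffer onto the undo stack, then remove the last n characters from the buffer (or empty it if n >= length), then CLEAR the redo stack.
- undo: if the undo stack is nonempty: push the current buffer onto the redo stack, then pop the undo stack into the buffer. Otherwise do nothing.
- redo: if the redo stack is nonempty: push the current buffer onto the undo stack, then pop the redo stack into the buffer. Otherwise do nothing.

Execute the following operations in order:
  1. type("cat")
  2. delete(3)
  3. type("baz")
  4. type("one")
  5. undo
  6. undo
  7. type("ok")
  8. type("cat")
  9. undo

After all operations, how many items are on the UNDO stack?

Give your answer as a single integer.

After op 1 (type): buf='cat' undo_depth=1 redo_depth=0
After op 2 (delete): buf='(empty)' undo_depth=2 redo_depth=0
After op 3 (type): buf='baz' undo_depth=3 redo_depth=0
After op 4 (type): buf='bazone' undo_depth=4 redo_depth=0
After op 5 (undo): buf='baz' undo_depth=3 redo_depth=1
After op 6 (undo): buf='(empty)' undo_depth=2 redo_depth=2
After op 7 (type): buf='ok' undo_depth=3 redo_depth=0
After op 8 (type): buf='okcat' undo_depth=4 redo_depth=0
After op 9 (undo): buf='ok' undo_depth=3 redo_depth=1

Answer: 3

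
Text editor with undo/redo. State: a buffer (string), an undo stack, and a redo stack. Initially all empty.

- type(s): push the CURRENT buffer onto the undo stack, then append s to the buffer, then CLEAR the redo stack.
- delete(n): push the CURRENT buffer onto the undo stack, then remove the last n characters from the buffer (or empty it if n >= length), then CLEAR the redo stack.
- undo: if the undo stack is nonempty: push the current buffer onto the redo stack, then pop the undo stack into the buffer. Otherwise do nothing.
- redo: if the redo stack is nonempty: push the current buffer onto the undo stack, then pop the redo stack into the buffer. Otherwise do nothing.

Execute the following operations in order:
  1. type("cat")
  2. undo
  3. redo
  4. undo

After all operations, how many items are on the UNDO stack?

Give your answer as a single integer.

Answer: 0

Derivation:
After op 1 (type): buf='cat' undo_depth=1 redo_depth=0
After op 2 (undo): buf='(empty)' undo_depth=0 redo_depth=1
After op 3 (redo): buf='cat' undo_depth=1 redo_depth=0
After op 4 (undo): buf='(empty)' undo_depth=0 redo_depth=1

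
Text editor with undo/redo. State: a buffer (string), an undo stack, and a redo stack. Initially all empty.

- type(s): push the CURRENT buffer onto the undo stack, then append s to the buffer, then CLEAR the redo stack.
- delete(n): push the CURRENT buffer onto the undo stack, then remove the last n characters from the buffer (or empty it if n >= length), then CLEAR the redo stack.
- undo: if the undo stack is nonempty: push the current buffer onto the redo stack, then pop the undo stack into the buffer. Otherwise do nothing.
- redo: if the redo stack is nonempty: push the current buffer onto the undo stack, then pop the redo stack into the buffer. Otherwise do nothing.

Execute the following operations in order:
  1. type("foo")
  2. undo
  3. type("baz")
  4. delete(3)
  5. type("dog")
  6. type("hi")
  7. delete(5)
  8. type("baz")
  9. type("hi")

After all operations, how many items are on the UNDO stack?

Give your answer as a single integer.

After op 1 (type): buf='foo' undo_depth=1 redo_depth=0
After op 2 (undo): buf='(empty)' undo_depth=0 redo_depth=1
After op 3 (type): buf='baz' undo_depth=1 redo_depth=0
After op 4 (delete): buf='(empty)' undo_depth=2 redo_depth=0
After op 5 (type): buf='dog' undo_depth=3 redo_depth=0
After op 6 (type): buf='doghi' undo_depth=4 redo_depth=0
After op 7 (delete): buf='(empty)' undo_depth=5 redo_depth=0
After op 8 (type): buf='baz' undo_depth=6 redo_depth=0
After op 9 (type): buf='bazhi' undo_depth=7 redo_depth=0

Answer: 7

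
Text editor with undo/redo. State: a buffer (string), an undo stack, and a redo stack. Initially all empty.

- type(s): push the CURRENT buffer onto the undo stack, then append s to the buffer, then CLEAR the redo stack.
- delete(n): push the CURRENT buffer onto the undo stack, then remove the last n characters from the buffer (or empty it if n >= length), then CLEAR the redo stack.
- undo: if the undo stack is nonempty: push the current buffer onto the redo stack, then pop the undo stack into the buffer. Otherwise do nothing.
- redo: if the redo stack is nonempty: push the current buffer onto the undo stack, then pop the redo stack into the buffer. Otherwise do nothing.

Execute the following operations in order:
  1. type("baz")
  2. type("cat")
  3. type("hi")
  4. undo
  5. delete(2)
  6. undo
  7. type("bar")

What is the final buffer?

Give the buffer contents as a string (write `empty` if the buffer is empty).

After op 1 (type): buf='baz' undo_depth=1 redo_depth=0
After op 2 (type): buf='bazcat' undo_depth=2 redo_depth=0
After op 3 (type): buf='bazcathi' undo_depth=3 redo_depth=0
After op 4 (undo): buf='bazcat' undo_depth=2 redo_depth=1
After op 5 (delete): buf='bazc' undo_depth=3 redo_depth=0
After op 6 (undo): buf='bazcat' undo_depth=2 redo_depth=1
After op 7 (type): buf='bazcatbar' undo_depth=3 redo_depth=0

Answer: bazcatbar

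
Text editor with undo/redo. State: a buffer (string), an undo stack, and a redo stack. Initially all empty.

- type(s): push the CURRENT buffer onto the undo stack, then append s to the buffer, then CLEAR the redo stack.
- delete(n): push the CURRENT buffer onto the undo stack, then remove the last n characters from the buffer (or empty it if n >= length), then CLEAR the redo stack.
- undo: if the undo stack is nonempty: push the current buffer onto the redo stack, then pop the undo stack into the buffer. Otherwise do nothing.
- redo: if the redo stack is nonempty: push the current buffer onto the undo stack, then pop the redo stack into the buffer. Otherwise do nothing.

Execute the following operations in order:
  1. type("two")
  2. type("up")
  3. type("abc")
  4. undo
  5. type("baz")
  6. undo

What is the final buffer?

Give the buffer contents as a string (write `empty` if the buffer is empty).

After op 1 (type): buf='two' undo_depth=1 redo_depth=0
After op 2 (type): buf='twoup' undo_depth=2 redo_depth=0
After op 3 (type): buf='twoupabc' undo_depth=3 redo_depth=0
After op 4 (undo): buf='twoup' undo_depth=2 redo_depth=1
After op 5 (type): buf='twoupbaz' undo_depth=3 redo_depth=0
After op 6 (undo): buf='twoup' undo_depth=2 redo_depth=1

Answer: twoup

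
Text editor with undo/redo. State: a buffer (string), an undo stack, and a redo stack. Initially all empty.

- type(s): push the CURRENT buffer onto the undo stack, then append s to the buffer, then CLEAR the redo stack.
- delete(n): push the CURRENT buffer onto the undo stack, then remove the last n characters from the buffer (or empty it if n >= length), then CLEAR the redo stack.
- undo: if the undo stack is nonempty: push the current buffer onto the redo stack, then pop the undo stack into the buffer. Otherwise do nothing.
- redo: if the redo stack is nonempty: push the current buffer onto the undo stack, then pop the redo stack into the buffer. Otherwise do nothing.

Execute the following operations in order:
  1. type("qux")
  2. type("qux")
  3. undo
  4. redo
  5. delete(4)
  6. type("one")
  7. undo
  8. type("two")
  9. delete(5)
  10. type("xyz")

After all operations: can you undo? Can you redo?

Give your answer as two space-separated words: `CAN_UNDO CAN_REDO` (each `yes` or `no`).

Answer: yes no

Derivation:
After op 1 (type): buf='qux' undo_depth=1 redo_depth=0
After op 2 (type): buf='quxqux' undo_depth=2 redo_depth=0
After op 3 (undo): buf='qux' undo_depth=1 redo_depth=1
After op 4 (redo): buf='quxqux' undo_depth=2 redo_depth=0
After op 5 (delete): buf='qu' undo_depth=3 redo_depth=0
After op 6 (type): buf='quone' undo_depth=4 redo_depth=0
After op 7 (undo): buf='qu' undo_depth=3 redo_depth=1
After op 8 (type): buf='qutwo' undo_depth=4 redo_depth=0
After op 9 (delete): buf='(empty)' undo_depth=5 redo_depth=0
After op 10 (type): buf='xyz' undo_depth=6 redo_depth=0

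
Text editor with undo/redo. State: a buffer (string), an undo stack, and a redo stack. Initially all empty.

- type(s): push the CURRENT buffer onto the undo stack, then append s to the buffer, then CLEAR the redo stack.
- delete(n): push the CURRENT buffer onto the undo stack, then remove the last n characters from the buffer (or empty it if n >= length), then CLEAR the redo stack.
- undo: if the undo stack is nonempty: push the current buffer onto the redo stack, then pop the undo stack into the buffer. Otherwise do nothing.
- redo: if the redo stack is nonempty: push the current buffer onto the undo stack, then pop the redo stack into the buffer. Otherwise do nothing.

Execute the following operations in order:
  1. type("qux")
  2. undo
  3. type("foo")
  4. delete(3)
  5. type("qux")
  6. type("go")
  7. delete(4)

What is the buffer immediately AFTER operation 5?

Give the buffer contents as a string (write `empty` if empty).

Answer: qux

Derivation:
After op 1 (type): buf='qux' undo_depth=1 redo_depth=0
After op 2 (undo): buf='(empty)' undo_depth=0 redo_depth=1
After op 3 (type): buf='foo' undo_depth=1 redo_depth=0
After op 4 (delete): buf='(empty)' undo_depth=2 redo_depth=0
After op 5 (type): buf='qux' undo_depth=3 redo_depth=0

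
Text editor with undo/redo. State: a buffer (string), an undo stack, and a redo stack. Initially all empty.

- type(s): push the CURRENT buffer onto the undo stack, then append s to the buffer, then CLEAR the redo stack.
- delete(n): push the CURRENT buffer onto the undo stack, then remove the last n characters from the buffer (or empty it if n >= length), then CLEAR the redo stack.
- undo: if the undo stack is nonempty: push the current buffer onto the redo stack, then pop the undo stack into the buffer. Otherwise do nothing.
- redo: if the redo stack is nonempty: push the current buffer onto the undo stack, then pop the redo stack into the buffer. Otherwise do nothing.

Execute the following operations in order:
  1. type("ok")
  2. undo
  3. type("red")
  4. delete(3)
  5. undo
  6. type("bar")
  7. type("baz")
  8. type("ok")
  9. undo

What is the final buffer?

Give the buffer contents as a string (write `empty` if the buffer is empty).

Answer: redbarbaz

Derivation:
After op 1 (type): buf='ok' undo_depth=1 redo_depth=0
After op 2 (undo): buf='(empty)' undo_depth=0 redo_depth=1
After op 3 (type): buf='red' undo_depth=1 redo_depth=0
After op 4 (delete): buf='(empty)' undo_depth=2 redo_depth=0
After op 5 (undo): buf='red' undo_depth=1 redo_depth=1
After op 6 (type): buf='redbar' undo_depth=2 redo_depth=0
After op 7 (type): buf='redbarbaz' undo_depth=3 redo_depth=0
After op 8 (type): buf='redbarbazok' undo_depth=4 redo_depth=0
After op 9 (undo): buf='redbarbaz' undo_depth=3 redo_depth=1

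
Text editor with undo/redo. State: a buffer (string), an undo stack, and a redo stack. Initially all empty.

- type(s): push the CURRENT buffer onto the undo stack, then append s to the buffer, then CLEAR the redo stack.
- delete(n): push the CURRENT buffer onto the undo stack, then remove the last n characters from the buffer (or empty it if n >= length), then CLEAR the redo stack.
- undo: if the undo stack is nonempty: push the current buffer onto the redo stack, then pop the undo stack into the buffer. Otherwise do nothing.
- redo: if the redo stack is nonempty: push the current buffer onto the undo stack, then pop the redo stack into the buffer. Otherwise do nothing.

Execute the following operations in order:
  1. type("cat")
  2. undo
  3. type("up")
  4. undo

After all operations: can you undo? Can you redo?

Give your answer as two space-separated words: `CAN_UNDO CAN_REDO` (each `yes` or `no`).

Answer: no yes

Derivation:
After op 1 (type): buf='cat' undo_depth=1 redo_depth=0
After op 2 (undo): buf='(empty)' undo_depth=0 redo_depth=1
After op 3 (type): buf='up' undo_depth=1 redo_depth=0
After op 4 (undo): buf='(empty)' undo_depth=0 redo_depth=1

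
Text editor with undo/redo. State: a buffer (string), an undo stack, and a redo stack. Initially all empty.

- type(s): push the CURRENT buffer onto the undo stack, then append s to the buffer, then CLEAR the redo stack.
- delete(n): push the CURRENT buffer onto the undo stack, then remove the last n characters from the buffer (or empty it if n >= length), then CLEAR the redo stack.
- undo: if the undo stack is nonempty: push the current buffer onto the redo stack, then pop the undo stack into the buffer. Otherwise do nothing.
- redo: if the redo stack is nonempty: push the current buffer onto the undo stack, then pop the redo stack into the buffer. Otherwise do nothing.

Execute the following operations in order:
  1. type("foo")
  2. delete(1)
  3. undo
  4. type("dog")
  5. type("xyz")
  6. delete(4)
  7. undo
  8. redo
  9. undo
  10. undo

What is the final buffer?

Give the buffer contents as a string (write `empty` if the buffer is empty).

After op 1 (type): buf='foo' undo_depth=1 redo_depth=0
After op 2 (delete): buf='fo' undo_depth=2 redo_depth=0
After op 3 (undo): buf='foo' undo_depth=1 redo_depth=1
After op 4 (type): buf='foodog' undo_depth=2 redo_depth=0
After op 5 (type): buf='foodogxyz' undo_depth=3 redo_depth=0
After op 6 (delete): buf='foodo' undo_depth=4 redo_depth=0
After op 7 (undo): buf='foodogxyz' undo_depth=3 redo_depth=1
After op 8 (redo): buf='foodo' undo_depth=4 redo_depth=0
After op 9 (undo): buf='foodogxyz' undo_depth=3 redo_depth=1
After op 10 (undo): buf='foodog' undo_depth=2 redo_depth=2

Answer: foodog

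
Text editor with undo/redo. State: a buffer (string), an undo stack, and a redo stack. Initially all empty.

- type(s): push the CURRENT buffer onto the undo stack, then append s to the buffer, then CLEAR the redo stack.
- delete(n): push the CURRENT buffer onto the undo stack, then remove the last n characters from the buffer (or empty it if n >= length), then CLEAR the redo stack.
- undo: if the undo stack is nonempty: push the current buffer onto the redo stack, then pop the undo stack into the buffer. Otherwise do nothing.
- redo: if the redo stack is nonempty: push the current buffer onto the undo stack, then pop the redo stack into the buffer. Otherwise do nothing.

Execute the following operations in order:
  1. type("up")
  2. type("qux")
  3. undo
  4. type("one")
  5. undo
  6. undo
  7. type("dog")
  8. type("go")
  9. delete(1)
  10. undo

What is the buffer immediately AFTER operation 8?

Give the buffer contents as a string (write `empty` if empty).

Answer: doggo

Derivation:
After op 1 (type): buf='up' undo_depth=1 redo_depth=0
After op 2 (type): buf='upqux' undo_depth=2 redo_depth=0
After op 3 (undo): buf='up' undo_depth=1 redo_depth=1
After op 4 (type): buf='upone' undo_depth=2 redo_depth=0
After op 5 (undo): buf='up' undo_depth=1 redo_depth=1
After op 6 (undo): buf='(empty)' undo_depth=0 redo_depth=2
After op 7 (type): buf='dog' undo_depth=1 redo_depth=0
After op 8 (type): buf='doggo' undo_depth=2 redo_depth=0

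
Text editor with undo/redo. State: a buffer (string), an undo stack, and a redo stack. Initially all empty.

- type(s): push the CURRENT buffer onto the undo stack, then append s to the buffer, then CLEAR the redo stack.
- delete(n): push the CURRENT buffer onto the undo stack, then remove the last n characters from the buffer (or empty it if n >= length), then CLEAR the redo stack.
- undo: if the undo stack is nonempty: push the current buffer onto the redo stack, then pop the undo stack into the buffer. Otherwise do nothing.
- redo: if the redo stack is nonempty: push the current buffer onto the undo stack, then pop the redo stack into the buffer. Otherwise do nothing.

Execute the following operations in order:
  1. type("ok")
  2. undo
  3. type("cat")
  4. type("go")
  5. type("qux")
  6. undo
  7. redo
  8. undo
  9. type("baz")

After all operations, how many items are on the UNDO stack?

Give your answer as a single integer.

Answer: 3

Derivation:
After op 1 (type): buf='ok' undo_depth=1 redo_depth=0
After op 2 (undo): buf='(empty)' undo_depth=0 redo_depth=1
After op 3 (type): buf='cat' undo_depth=1 redo_depth=0
After op 4 (type): buf='catgo' undo_depth=2 redo_depth=0
After op 5 (type): buf='catgoqux' undo_depth=3 redo_depth=0
After op 6 (undo): buf='catgo' undo_depth=2 redo_depth=1
After op 7 (redo): buf='catgoqux' undo_depth=3 redo_depth=0
After op 8 (undo): buf='catgo' undo_depth=2 redo_depth=1
After op 9 (type): buf='catgobaz' undo_depth=3 redo_depth=0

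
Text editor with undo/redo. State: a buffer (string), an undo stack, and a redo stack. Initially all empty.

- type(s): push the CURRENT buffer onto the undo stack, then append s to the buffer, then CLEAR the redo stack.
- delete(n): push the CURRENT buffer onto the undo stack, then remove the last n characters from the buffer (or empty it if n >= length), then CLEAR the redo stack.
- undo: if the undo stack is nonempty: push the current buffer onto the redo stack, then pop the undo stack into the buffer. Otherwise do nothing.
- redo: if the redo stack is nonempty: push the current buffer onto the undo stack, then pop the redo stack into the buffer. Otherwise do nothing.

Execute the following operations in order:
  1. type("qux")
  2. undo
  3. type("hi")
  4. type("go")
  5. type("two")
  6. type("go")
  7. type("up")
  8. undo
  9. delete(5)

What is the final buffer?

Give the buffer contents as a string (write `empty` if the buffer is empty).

Answer: higo

Derivation:
After op 1 (type): buf='qux' undo_depth=1 redo_depth=0
After op 2 (undo): buf='(empty)' undo_depth=0 redo_depth=1
After op 3 (type): buf='hi' undo_depth=1 redo_depth=0
After op 4 (type): buf='higo' undo_depth=2 redo_depth=0
After op 5 (type): buf='higotwo' undo_depth=3 redo_depth=0
After op 6 (type): buf='higotwogo' undo_depth=4 redo_depth=0
After op 7 (type): buf='higotwogoup' undo_depth=5 redo_depth=0
After op 8 (undo): buf='higotwogo' undo_depth=4 redo_depth=1
After op 9 (delete): buf='higo' undo_depth=5 redo_depth=0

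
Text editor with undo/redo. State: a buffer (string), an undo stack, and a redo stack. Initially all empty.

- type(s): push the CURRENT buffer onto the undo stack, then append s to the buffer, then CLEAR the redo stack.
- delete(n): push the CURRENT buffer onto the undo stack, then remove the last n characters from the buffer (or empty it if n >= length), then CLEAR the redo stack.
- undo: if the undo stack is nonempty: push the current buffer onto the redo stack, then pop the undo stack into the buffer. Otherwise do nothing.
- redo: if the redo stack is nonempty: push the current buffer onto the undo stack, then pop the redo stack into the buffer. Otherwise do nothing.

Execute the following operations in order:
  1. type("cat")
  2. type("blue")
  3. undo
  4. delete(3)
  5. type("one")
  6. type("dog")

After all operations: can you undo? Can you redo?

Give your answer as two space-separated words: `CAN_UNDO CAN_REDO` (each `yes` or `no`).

Answer: yes no

Derivation:
After op 1 (type): buf='cat' undo_depth=1 redo_depth=0
After op 2 (type): buf='catblue' undo_depth=2 redo_depth=0
After op 3 (undo): buf='cat' undo_depth=1 redo_depth=1
After op 4 (delete): buf='(empty)' undo_depth=2 redo_depth=0
After op 5 (type): buf='one' undo_depth=3 redo_depth=0
After op 6 (type): buf='onedog' undo_depth=4 redo_depth=0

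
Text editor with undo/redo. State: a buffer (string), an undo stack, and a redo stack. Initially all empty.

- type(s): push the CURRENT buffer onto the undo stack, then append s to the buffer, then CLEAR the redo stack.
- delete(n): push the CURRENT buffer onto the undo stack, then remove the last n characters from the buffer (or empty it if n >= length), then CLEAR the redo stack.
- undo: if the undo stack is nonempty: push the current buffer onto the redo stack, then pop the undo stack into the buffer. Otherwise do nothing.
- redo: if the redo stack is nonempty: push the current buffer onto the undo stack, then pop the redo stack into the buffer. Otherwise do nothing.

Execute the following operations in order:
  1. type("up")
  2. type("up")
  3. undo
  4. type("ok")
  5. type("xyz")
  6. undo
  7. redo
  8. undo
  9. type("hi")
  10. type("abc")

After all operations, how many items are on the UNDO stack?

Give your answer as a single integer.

After op 1 (type): buf='up' undo_depth=1 redo_depth=0
After op 2 (type): buf='upup' undo_depth=2 redo_depth=0
After op 3 (undo): buf='up' undo_depth=1 redo_depth=1
After op 4 (type): buf='upok' undo_depth=2 redo_depth=0
After op 5 (type): buf='upokxyz' undo_depth=3 redo_depth=0
After op 6 (undo): buf='upok' undo_depth=2 redo_depth=1
After op 7 (redo): buf='upokxyz' undo_depth=3 redo_depth=0
After op 8 (undo): buf='upok' undo_depth=2 redo_depth=1
After op 9 (type): buf='upokhi' undo_depth=3 redo_depth=0
After op 10 (type): buf='upokhiabc' undo_depth=4 redo_depth=0

Answer: 4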